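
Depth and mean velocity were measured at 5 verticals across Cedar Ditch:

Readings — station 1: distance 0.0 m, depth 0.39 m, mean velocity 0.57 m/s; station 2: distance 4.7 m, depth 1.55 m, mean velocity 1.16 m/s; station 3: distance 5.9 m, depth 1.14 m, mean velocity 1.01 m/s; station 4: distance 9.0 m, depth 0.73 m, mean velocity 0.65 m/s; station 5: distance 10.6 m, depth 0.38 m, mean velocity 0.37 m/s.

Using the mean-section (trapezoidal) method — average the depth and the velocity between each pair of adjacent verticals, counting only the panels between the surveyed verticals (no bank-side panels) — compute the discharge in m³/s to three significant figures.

Panel 1-2: Δb = 4.7 m, d̄ = (0.39+1.55)/2 = 0.97, v̄ = (0.57+1.16)/2 = 0.865 → q = 4.7×0.97×0.865 = 3.944 m³/s
Panel 2-3: Δb = 1.2 m, d̄ = (1.55+1.14)/2 = 1.345, v̄ = (1.16+1.01)/2 = 1.085 → q = 1.2×1.345×1.085 = 1.751 m³/s
Panel 3-4: Δb = 3.1 m, d̄ = (1.14+0.73)/2 = 0.935, v̄ = (1.01+0.65)/2 = 0.83 → q = 3.1×0.935×0.83 = 2.406 m³/s
Panel 4-5: Δb = 1.6 m, d̄ = (0.73+0.38)/2 = 0.555, v̄ = (0.65+0.37)/2 = 0.51 → q = 1.6×0.555×0.51 = 0.4529 m³/s
Q = Σ q = 8.553 m³/s

8.55 m³/s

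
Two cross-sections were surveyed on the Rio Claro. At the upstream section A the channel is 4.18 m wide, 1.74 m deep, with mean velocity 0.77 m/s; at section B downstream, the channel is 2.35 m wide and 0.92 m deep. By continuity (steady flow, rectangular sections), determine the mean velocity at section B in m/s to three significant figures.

2.59 m/s

Q = A₁V₁ = (4.18×1.74) × 0.77 = 5.600 m³/s
A₂ = 2.35 × 0.92 = 2.162 m²
V₂ = Q/A₂ = 5.600/2.162 = 2.590 m/s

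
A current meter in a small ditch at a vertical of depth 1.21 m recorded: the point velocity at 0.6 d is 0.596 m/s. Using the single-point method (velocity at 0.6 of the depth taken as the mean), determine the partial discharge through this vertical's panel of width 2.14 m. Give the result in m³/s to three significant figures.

v̄ = v₀.₆ = 0.596 m/s
q = v̄ × d × w = 0.5960 × 1.21 × 2.14 = 1.543 m³/s

1.54 m³/s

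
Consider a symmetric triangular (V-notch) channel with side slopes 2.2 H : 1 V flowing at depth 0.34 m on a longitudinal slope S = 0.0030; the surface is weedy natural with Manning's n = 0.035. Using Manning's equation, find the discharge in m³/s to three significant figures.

0.115 m³/s

A = z·y² = 2.2×0.34² = 0.2543 m²
P = 2y√(1+z²) = 2×0.34×√(1+2.2²) = 1.643 m
R = A/P = 0.2543/1.643 = 0.1548 m
Q = (1/n)·A·R^(2/3)·S^(1/2) = (1/0.035) × 0.2543 × 0.1548^(2/3) × 0.0030^(1/2) = 0.1147 m³/s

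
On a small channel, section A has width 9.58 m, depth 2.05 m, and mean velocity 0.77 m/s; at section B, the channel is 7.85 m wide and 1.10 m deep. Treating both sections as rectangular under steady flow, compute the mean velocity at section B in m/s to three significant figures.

Q = A₁V₁ = (9.58×2.05) × 0.77 = 15.12 m³/s
A₂ = 7.85 × 1.10 = 8.635 m²
V₂ = Q/A₂ = 15.12/8.635 = 1.751 m/s

1.75 m/s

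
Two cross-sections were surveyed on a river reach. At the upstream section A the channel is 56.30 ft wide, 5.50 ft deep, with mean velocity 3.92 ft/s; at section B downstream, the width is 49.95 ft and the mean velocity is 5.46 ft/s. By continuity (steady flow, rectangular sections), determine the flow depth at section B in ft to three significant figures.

Q = A₁V₁ = (56.30×5.50) × 3.92 = 1214 ft³/s
d₂ = Q/(b₂ V₂) = 1214/(49.95×5.46) = 4.451 ft

4.45 ft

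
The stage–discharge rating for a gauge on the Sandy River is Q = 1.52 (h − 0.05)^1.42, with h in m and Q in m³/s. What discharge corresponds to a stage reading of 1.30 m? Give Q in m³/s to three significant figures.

2.09 m³/s

Q = 1.52 × (1.30 − 0.05)^1.42 = 1.52 × 1.25^1.42 = 2.087 m³/s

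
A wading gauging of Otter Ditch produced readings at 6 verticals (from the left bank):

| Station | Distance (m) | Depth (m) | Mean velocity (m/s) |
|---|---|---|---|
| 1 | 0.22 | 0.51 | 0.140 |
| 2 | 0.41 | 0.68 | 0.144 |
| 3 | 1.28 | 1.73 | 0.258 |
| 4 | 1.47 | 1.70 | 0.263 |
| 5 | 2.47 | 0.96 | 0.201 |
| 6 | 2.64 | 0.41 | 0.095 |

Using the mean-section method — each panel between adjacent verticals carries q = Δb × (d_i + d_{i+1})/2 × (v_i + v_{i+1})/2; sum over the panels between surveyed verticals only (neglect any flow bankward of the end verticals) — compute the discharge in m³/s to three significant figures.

Panel 1-2: Δb = 0.19 m, d̄ = (0.51+0.68)/2 = 0.595, v̄ = (0.140+0.144)/2 = 0.142 → q = 0.19×0.595×0.142 = 0.01605 m³/s
Panel 2-3: Δb = 0.87 m, d̄ = (0.68+1.73)/2 = 1.205, v̄ = (0.144+0.258)/2 = 0.201 → q = 0.87×1.205×0.201 = 0.2107 m³/s
Panel 3-4: Δb = 0.19 m, d̄ = (1.73+1.70)/2 = 1.715, v̄ = (0.258+0.263)/2 = 0.2605 → q = 0.19×1.715×0.2605 = 0.08488 m³/s
Panel 4-5: Δb = 1 m, d̄ = (1.70+0.96)/2 = 1.33, v̄ = (0.263+0.201)/2 = 0.232 → q = 1×1.33×0.232 = 0.3086 m³/s
Panel 5-6: Δb = 0.17 m, d̄ = (0.96+0.41)/2 = 0.685, v̄ = (0.201+0.095)/2 = 0.148 → q = 0.17×0.685×0.148 = 0.01723 m³/s
Q = Σ q = 0.6374 m³/s

0.637 m³/s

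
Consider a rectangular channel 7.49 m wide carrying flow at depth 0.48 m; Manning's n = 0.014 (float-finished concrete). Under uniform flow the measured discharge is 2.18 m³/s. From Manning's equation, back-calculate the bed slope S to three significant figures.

A = b·y = 7.49 × 0.48 = 3.595 m²
P = b + 2y = 7.49 + 2×0.48 = 8.450 m
R = A/P = 3.595/8.450 = 0.4255 m
S = (Q·n / (1·A·R^(2/3)))² = (2.18×0.014 / (1×3.595×0.5657))² = 0.0002252

0.000225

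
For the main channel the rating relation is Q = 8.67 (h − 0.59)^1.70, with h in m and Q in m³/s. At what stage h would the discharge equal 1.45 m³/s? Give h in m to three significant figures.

0.939 m

h − h₀ = (Q/C)^(1/b) = (1.45/8.67)^(1/1.70) = 0.3493 m
h = 0.59 + 0.3493 = 0.9393 m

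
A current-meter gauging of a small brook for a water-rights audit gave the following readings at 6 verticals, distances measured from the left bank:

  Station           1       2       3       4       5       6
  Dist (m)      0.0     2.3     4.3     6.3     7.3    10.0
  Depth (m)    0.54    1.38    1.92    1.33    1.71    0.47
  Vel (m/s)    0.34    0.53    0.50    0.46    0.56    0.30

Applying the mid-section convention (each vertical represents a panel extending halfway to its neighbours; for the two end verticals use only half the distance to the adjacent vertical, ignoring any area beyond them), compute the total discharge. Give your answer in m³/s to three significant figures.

6.58 m³/s

w_1 = (2.3 − 0.0)/2 = 1.15 m; q_1 = 0.34 × 0.54 × 1.15 = 0.2111 m³/s
w_2 = (4.3 − 0.0)/2 = 2.15 m; q_2 = 0.53 × 1.38 × 2.15 = 1.573 m³/s
w_3 = (6.3 − 2.3)/2 = 2 m; q_3 = 0.50 × 1.92 × 2 = 1.920 m³/s
w_4 = (7.3 − 4.3)/2 = 1.5 m; q_4 = 0.46 × 1.33 × 1.5 = 0.9177 m³/s
w_5 = (10.0 − 6.3)/2 = 1.85 m; q_5 = 0.56 × 1.71 × 1.85 = 1.772 m³/s
w_6 = (10.0 − 7.3)/2 = 1.35 m; q_6 = 0.30 × 0.47 × 1.35 = 0.1904 m³/s
Q = Σ qᵢ = 6.583 m³/s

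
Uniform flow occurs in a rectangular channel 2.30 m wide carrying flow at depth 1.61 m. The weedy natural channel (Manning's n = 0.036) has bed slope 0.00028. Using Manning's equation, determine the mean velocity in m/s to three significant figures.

A = b·y = 2.30 × 1.61 = 3.703 m²
P = b + 2y = 2.30 + 2×1.61 = 5.520 m
R = A/P = 3.703/5.520 = 0.6708 m
Q = (1/n)·A·R^(2/3)·S^(1/2) = (1/0.036) × 3.703 × 0.6708^(2/3) × 0.00028^(1/2) = 1.319 m³/s
V = Q/A = 1.319/3.703 = 0.3562 m/s

0.356 m/s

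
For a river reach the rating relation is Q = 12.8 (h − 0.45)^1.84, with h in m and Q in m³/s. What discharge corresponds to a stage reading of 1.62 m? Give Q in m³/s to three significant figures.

Q = 12.8 × (1.62 − 0.45)^1.84 = 12.8 × 1.17^1.84 = 17.09 m³/s

17.1 m³/s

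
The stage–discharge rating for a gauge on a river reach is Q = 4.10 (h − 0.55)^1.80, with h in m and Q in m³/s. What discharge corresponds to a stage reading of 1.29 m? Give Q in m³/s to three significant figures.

Q = 4.10 × (1.29 − 0.55)^1.80 = 4.10 × 0.74^1.80 = 2.385 m³/s

2.38 m³/s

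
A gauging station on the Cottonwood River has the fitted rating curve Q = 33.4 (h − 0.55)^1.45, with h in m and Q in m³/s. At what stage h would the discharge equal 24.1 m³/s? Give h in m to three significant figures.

h − h₀ = (Q/C)^(1/b) = (24.1/33.4)^(1/1.45) = 0.7985 m
h = 0.55 + 0.7985 = 1.348 m

1.35 m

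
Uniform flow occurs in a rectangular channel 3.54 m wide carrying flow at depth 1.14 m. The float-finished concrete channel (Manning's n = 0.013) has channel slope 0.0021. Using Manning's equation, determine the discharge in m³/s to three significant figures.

A = b·y = 3.54 × 1.14 = 4.036 m²
P = b + 2y = 3.54 + 2×1.14 = 5.820 m
R = A/P = 4.036/5.820 = 0.6934 m
Q = (1/n)·A·R^(2/3)·S^(1/2) = (1/0.013) × 4.036 × 0.6934^(2/3) × 0.0021^(1/2) = 11.14 m³/s

11.1 m³/s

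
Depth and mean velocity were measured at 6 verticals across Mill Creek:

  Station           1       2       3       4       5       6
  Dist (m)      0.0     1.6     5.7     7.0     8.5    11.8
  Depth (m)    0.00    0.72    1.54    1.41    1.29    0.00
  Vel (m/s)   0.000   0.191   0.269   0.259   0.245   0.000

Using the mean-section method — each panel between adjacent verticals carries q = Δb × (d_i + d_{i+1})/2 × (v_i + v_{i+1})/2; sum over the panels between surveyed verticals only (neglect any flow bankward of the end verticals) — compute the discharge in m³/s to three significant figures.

Panel 1-2: Δb = 1.6 m, d̄ = (0.00+0.72)/2 = 0.36, v̄ = (0.000+0.191)/2 = 0.0955 → q = 1.6×0.36×0.0955 = 0.05501 m³/s
Panel 2-3: Δb = 4.1 m, d̄ = (0.72+1.54)/2 = 1.13, v̄ = (0.191+0.269)/2 = 0.23 → q = 4.1×1.13×0.23 = 1.066 m³/s
Panel 3-4: Δb = 1.3 m, d̄ = (1.54+1.41)/2 = 1.475, v̄ = (0.269+0.259)/2 = 0.264 → q = 1.3×1.475×0.264 = 0.5062 m³/s
Panel 4-5: Δb = 1.5 m, d̄ = (1.41+1.29)/2 = 1.35, v̄ = (0.259+0.245)/2 = 0.252 → q = 1.5×1.35×0.252 = 0.5103 m³/s
Panel 5-6: Δb = 3.3 m, d̄ = (1.29+0.00)/2 = 0.645, v̄ = (0.245+0.000)/2 = 0.1225 → q = 3.3×0.645×0.1225 = 0.2607 m³/s
Q = Σ q = 2.398 m³/s

2.40 m³/s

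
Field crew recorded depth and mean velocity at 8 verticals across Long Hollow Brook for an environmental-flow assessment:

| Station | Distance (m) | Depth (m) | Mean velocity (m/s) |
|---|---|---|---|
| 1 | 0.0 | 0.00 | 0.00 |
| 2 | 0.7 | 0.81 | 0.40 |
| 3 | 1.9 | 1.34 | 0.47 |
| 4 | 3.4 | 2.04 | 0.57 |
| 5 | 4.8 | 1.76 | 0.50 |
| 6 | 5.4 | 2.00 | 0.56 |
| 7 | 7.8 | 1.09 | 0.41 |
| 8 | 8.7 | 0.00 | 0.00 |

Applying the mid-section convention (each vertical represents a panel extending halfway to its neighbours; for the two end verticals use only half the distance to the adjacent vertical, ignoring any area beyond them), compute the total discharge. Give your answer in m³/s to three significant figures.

6.14 m³/s

w_2 = (1.9 − 0.0)/2 = 0.95 m; q_2 = 0.40 × 0.81 × 0.95 = 0.3078 m³/s
w_3 = (3.4 − 0.7)/2 = 1.35 m; q_3 = 0.47 × 1.34 × 1.35 = 0.8502 m³/s
w_4 = (4.8 − 1.9)/2 = 1.45 m; q_4 = 0.57 × 2.04 × 1.45 = 1.686 m³/s
w_5 = (5.4 − 3.4)/2 = 1 m; q_5 = 0.50 × 1.76 × 1 = 0.8800 m³/s
w_6 = (7.8 − 4.8)/2 = 1.5 m; q_6 = 0.56 × 2.00 × 1.5 = 1.680 m³/s
w_7 = (8.7 − 5.4)/2 = 1.65 m; q_7 = 0.41 × 1.09 × 1.65 = 0.7374 m³/s
Stations 1, 8 contribute zero (depth or velocity is 0).
Q = Σ qᵢ = 6.141 m³/s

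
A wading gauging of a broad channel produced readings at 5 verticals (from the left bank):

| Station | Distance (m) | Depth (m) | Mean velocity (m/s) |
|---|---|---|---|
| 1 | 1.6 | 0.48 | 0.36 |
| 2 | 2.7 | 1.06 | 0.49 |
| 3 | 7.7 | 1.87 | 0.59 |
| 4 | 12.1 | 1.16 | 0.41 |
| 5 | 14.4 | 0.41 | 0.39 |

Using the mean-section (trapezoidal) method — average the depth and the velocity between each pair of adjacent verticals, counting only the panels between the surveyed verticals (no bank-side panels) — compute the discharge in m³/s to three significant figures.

8.37 m³/s

Panel 1-2: Δb = 1.1 m, d̄ = (0.48+1.06)/2 = 0.77, v̄ = (0.36+0.49)/2 = 0.425 → q = 1.1×0.77×0.425 = 0.3600 m³/s
Panel 2-3: Δb = 5 m, d̄ = (1.06+1.87)/2 = 1.465, v̄ = (0.49+0.59)/2 = 0.54 → q = 5×1.465×0.54 = 3.956 m³/s
Panel 3-4: Δb = 4.4 m, d̄ = (1.87+1.16)/2 = 1.515, v̄ = (0.59+0.41)/2 = 0.5 → q = 4.4×1.515×0.5 = 3.333 m³/s
Panel 4-5: Δb = 2.3 m, d̄ = (1.16+0.41)/2 = 0.785, v̄ = (0.41+0.39)/2 = 0.4 → q = 2.3×0.785×0.4 = 0.7222 m³/s
Q = Σ q = 8.371 m³/s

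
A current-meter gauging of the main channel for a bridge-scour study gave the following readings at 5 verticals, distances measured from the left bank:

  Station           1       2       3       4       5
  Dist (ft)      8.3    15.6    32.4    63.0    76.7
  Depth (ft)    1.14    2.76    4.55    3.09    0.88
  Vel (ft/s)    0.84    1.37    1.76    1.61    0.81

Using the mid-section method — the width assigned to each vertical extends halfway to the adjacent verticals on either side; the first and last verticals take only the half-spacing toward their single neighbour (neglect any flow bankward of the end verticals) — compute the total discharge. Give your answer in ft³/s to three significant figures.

w_1 = (15.6 − 8.3)/2 = 3.65 ft; q_1 = 0.84 × 1.14 × 3.65 = 3.495 ft³/s
w_2 = (32.4 − 8.3)/2 = 12.05 ft; q_2 = 1.37 × 2.76 × 12.05 = 45.56 ft³/s
w_3 = (63.0 − 15.6)/2 = 23.7 ft; q_3 = 1.76 × 4.55 × 23.7 = 189.8 ft³/s
w_4 = (76.7 − 32.4)/2 = 22.15 ft; q_4 = 1.61 × 3.09 × 22.15 = 110.2 ft³/s
w_5 = (76.7 − 63.0)/2 = 6.85 ft; q_5 = 0.81 × 0.88 × 6.85 = 4.883 ft³/s
Q = Σ qᵢ = 353.9 ft³/s

354 ft³/s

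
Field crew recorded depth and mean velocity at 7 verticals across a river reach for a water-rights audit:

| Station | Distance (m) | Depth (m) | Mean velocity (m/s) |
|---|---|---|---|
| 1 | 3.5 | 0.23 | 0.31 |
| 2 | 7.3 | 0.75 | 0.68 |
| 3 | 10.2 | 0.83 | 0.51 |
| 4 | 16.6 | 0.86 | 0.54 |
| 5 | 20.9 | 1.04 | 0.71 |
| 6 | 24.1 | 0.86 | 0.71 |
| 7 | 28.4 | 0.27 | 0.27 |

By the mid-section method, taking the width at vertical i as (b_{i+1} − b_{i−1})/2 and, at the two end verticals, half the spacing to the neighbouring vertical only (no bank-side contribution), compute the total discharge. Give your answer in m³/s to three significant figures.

w_1 = (7.3 − 3.5)/2 = 1.9 m; q_1 = 0.31 × 0.23 × 1.9 = 0.1355 m³/s
w_2 = (10.2 − 3.5)/2 = 3.35 m; q_2 = 0.68 × 0.75 × 3.35 = 1.709 m³/s
w_3 = (16.6 − 7.3)/2 = 4.65 m; q_3 = 0.51 × 0.83 × 4.65 = 1.968 m³/s
w_4 = (20.9 − 10.2)/2 = 5.35 m; q_4 = 0.54 × 0.86 × 5.35 = 2.485 m³/s
w_5 = (24.1 − 16.6)/2 = 3.75 m; q_5 = 0.71 × 1.04 × 3.75 = 2.769 m³/s
w_6 = (28.4 − 20.9)/2 = 3.75 m; q_6 = 0.71 × 0.86 × 3.75 = 2.290 m³/s
w_7 = (28.4 − 24.1)/2 = 2.15 m; q_7 = 0.27 × 0.27 × 2.15 = 0.1567 m³/s
Q = Σ qᵢ = 11.51 m³/s

11.5 m³/s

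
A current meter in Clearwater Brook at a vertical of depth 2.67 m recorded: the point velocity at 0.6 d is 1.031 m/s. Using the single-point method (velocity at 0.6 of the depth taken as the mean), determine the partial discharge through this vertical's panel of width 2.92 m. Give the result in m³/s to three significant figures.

v̄ = v₀.₆ = 1.031 m/s
q = v̄ × d × w = 1.031 × 2.67 × 2.92 = 8.038 m³/s

8.04 m³/s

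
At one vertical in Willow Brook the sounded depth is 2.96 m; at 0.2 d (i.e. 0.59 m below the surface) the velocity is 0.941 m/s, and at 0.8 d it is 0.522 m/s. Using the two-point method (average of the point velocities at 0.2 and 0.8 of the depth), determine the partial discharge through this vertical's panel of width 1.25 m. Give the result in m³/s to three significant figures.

2.71 m³/s

v̄ = (0.941 + 0.522) / 2 = 0.7315 m/s
q = v̄ × d × w = 0.7315 × 2.96 × 1.25 = 2.707 m³/s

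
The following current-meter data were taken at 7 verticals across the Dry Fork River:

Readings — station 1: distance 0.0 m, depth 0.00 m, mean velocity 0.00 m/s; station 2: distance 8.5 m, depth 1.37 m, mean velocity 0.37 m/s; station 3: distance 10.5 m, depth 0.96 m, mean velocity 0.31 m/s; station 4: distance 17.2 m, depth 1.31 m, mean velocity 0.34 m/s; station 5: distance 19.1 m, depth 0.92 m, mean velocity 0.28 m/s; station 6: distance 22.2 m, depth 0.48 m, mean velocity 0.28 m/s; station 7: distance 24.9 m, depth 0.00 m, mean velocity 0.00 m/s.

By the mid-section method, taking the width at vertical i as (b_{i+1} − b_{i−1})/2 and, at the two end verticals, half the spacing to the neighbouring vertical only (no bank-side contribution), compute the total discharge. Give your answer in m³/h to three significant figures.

24900 m³/h

w_2 = (10.5 − 0.0)/2 = 5.25 m; q_2 = 0.37 × 1.37 × 5.25 = 2.661 m³/s
w_3 = (17.2 − 8.5)/2 = 4.35 m; q_3 = 0.31 × 0.96 × 4.35 = 1.295 m³/s
w_4 = (19.1 − 10.5)/2 = 4.3 m; q_4 = 0.34 × 1.31 × 4.3 = 1.915 m³/s
w_5 = (22.2 − 17.2)/2 = 2.5 m; q_5 = 0.28 × 0.92 × 2.5 = 0.6440 m³/s
w_6 = (24.9 − 19.1)/2 = 2.9 m; q_6 = 0.28 × 0.48 × 2.9 = 0.3898 m³/s
Stations 1, 7 contribute zero (depth or velocity is 0).
Q = Σ qᵢ = 6.905 m³/s
= 6.905 × 3600 = 24860 m³/h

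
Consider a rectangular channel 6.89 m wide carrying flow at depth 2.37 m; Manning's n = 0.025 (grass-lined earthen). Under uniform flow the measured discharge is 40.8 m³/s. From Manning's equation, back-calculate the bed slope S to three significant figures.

0.00248

A = b·y = 6.89 × 2.37 = 16.33 m²
P = b + 2y = 6.89 + 2×2.37 = 11.63 m
R = A/P = 16.33/11.63 = 1.404 m
S = (Q·n / (1·A·R^(2/3)))² = (40.8×0.025 / (1×16.33×1.254))² = 0.002482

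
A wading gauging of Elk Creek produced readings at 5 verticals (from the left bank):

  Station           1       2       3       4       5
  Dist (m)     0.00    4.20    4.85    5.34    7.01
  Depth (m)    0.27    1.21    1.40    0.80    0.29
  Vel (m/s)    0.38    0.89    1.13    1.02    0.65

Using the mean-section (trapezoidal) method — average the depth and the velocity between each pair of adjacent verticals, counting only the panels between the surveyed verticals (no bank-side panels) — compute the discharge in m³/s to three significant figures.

4.17 m³/s

Panel 1-2: Δb = 4.2 m, d̄ = (0.27+1.21)/2 = 0.74, v̄ = (0.38+0.89)/2 = 0.635 → q = 4.2×0.74×0.635 = 1.974 m³/s
Panel 2-3: Δb = 0.65 m, d̄ = (1.21+1.40)/2 = 1.305, v̄ = (0.89+1.13)/2 = 1.01 → q = 0.65×1.305×1.01 = 0.8567 m³/s
Panel 3-4: Δb = 0.49 m, d̄ = (1.40+0.80)/2 = 1.1, v̄ = (1.13+1.02)/2 = 1.075 → q = 0.49×1.1×1.075 = 0.5794 m³/s
Panel 4-5: Δb = 1.67 m, d̄ = (0.80+0.29)/2 = 0.545, v̄ = (1.02+0.65)/2 = 0.835 → q = 1.67×0.545×0.835 = 0.7600 m³/s
Q = Σ q = 4.170 m³/s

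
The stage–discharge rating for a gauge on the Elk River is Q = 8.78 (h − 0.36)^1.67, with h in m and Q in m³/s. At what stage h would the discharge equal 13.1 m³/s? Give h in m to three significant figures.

h − h₀ = (Q/C)^(1/b) = (13.1/8.78)^(1/1.67) = 1.271 m
h = 0.36 + 1.271 = 1.631 m

1.63 m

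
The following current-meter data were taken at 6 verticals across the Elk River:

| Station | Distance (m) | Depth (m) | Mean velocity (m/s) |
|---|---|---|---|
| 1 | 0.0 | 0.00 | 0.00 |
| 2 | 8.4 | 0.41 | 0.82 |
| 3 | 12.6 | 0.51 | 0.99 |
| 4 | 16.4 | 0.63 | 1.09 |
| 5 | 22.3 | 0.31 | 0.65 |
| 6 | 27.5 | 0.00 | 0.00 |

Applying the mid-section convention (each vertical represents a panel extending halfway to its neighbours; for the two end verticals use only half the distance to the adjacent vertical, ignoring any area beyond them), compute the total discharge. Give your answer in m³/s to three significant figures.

8.59 m³/s

w_2 = (12.6 − 0.0)/2 = 6.3 m; q_2 = 0.82 × 0.41 × 6.3 = 2.118 m³/s
w_3 = (16.4 − 8.4)/2 = 4 m; q_3 = 0.99 × 0.51 × 4 = 2.020 m³/s
w_4 = (22.3 − 12.6)/2 = 4.85 m; q_4 = 1.09 × 0.63 × 4.85 = 3.330 m³/s
w_5 = (27.5 − 16.4)/2 = 5.55 m; q_5 = 0.65 × 0.31 × 5.55 = 1.118 m³/s
Stations 1, 6 contribute zero (depth or velocity is 0).
Q = Σ qᵢ = 8.586 m³/s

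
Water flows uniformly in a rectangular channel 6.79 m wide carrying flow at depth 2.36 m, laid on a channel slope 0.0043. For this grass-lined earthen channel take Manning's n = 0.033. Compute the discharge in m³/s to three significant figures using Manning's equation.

39.7 m³/s

A = b·y = 6.79 × 2.36 = 16.02 m²
P = b + 2y = 6.79 + 2×2.36 = 11.51 m
R = A/P = 16.02/11.51 = 1.392 m
Q = (1/n)·A·R^(2/3)·S^(1/2) = (1/0.033) × 16.02 × 1.392^(2/3) × 0.0043^(1/2) = 39.70 m³/s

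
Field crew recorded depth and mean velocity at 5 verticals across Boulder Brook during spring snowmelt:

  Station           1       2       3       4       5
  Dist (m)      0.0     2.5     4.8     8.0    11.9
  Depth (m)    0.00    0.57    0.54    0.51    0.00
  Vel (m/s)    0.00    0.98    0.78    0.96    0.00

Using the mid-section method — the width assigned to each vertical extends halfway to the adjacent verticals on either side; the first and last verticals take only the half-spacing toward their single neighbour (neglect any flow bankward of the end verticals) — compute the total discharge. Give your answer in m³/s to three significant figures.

4.24 m³/s

w_2 = (4.8 − 0.0)/2 = 2.4 m; q_2 = 0.98 × 0.57 × 2.4 = 1.341 m³/s
w_3 = (8.0 − 2.5)/2 = 2.75 m; q_3 = 0.78 × 0.54 × 2.75 = 1.158 m³/s
w_4 = (11.9 − 4.8)/2 = 3.55 m; q_4 = 0.96 × 0.51 × 3.55 = 1.738 m³/s
Stations 1, 5 contribute zero (depth or velocity is 0).
Q = Σ qᵢ = 4.237 m³/s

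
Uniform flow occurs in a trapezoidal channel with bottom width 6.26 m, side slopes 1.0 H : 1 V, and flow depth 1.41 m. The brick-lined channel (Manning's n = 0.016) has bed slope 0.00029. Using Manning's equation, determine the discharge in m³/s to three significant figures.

11.9 m³/s

A = (b + z·y)·y = (6.26 + 1.0×1.41)×1.41 = 10.81 m²
P = b + 2y√(1+z²) = 6.26 + 2×1.41×√(1+1.0²) = 10.25 m
R = A/P = 10.81/10.25 = 1.055 m
Q = (1/n)·A·R^(2/3)·S^(1/2) = (1/0.016) × 10.81 × 1.055^(2/3) × 0.00029^(1/2) = 11.93 m³/s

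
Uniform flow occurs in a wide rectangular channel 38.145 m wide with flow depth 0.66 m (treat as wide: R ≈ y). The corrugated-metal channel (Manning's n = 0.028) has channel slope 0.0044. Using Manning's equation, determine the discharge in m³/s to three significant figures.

45.2 m³/s

A = b·y = 38.145 × 0.66 = 25.18 m²
Wide channel: R ≈ y = 0.66 m
Q = (1/n)·A·R^(2/3)·S^(1/2) = (1/0.028) × 25.18 × 0.6600^(2/3) × 0.0044^(1/2) = 45.21 m³/s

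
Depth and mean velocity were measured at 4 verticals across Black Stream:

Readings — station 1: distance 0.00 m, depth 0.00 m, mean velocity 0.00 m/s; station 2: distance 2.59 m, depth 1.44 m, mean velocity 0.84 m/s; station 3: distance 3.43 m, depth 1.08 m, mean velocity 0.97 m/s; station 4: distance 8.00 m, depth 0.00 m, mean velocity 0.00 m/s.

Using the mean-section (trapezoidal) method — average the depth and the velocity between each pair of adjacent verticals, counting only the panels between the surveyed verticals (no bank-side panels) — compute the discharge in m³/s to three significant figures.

Panel 1-2: Δb = 2.59 m, d̄ = (0.00+1.44)/2 = 0.72, v̄ = (0.00+0.84)/2 = 0.42 → q = 2.59×0.72×0.42 = 0.7832 m³/s
Panel 2-3: Δb = 0.84 m, d̄ = (1.44+1.08)/2 = 1.26, v̄ = (0.84+0.97)/2 = 0.905 → q = 0.84×1.26×0.905 = 0.9579 m³/s
Panel 3-4: Δb = 4.57 m, d̄ = (1.08+0.00)/2 = 0.54, v̄ = (0.97+0.00)/2 = 0.485 → q = 4.57×0.54×0.485 = 1.197 m³/s
Q = Σ q = 2.938 m³/s

2.94 m³/s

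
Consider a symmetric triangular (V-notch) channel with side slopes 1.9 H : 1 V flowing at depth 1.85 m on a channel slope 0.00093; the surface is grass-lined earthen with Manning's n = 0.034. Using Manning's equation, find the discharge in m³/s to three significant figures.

5.10 m³/s

A = z·y² = 1.9×1.85² = 6.503 m²
P = 2y√(1+z²) = 2×1.85×√(1+1.9²) = 7.944 m
R = A/P = 6.503/7.944 = 0.8185 m
Q = (1/n)·A·R^(2/3)·S^(1/2) = (1/0.034) × 6.503 × 0.8185^(2/3) × 0.00093^(1/2) = 5.104 m³/s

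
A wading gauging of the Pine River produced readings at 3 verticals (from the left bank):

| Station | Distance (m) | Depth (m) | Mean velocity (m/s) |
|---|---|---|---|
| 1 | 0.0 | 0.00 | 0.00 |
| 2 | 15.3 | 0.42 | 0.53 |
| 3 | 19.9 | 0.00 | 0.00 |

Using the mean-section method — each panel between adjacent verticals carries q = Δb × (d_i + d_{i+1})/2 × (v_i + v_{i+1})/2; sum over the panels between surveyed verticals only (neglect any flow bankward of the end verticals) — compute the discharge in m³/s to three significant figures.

Panel 1-2: Δb = 15.3 m, d̄ = (0.00+0.42)/2 = 0.21, v̄ = (0.00+0.53)/2 = 0.265 → q = 15.3×0.21×0.265 = 0.8514 m³/s
Panel 2-3: Δb = 4.6 m, d̄ = (0.42+0.00)/2 = 0.21, v̄ = (0.53+0.00)/2 = 0.265 → q = 4.6×0.21×0.265 = 0.2560 m³/s
Q = Σ q = 1.107 m³/s

1.11 m³/s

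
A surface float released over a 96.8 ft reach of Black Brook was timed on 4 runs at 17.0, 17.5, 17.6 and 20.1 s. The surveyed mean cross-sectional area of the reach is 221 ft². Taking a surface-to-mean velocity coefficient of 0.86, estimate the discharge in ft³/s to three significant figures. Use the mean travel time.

1020 ft³/s

t̄ = (17.0 + 17.5 + 17.6 + 20.1) / 4 = 18.05 s
v_surface = L / t̄ = 96.8 / 18.05 = 5.363 ft/s
v_mean = 0.86 × 5.363 = 4.612 ft/s
Q = A × v_mean = 221 × 4.612 = 1019 ft³/s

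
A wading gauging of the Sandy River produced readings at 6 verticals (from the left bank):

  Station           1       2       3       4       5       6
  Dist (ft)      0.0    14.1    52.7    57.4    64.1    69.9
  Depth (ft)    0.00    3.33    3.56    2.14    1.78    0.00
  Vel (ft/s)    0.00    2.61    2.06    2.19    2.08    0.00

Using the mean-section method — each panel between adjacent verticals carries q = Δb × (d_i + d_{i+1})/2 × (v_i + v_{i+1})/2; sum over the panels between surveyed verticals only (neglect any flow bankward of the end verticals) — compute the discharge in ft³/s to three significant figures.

Panel 1-2: Δb = 14.1 ft, d̄ = (0.00+3.33)/2 = 1.665, v̄ = (0.00+2.61)/2 = 1.305 → q = 14.1×1.665×1.305 = 30.64 ft³/s
Panel 2-3: Δb = 38.6 ft, d̄ = (3.33+3.56)/2 = 3.445, v̄ = (2.61+2.06)/2 = 2.335 → q = 38.6×3.445×2.335 = 310.5 ft³/s
Panel 3-4: Δb = 4.7 ft, d̄ = (3.56+2.14)/2 = 2.85, v̄ = (2.06+2.19)/2 = 2.125 → q = 4.7×2.85×2.125 = 28.46 ft³/s
Panel 4-5: Δb = 6.7 ft, d̄ = (2.14+1.78)/2 = 1.96, v̄ = (2.19+2.08)/2 = 2.135 → q = 6.7×1.96×2.135 = 28.04 ft³/s
Panel 5-6: Δb = 5.8 ft, d̄ = (1.78+0.00)/2 = 0.89, v̄ = (2.08+0.00)/2 = 1.04 → q = 5.8×0.89×1.04 = 5.368 ft³/s
Q = Σ q = 403.0 ft³/s

403 ft³/s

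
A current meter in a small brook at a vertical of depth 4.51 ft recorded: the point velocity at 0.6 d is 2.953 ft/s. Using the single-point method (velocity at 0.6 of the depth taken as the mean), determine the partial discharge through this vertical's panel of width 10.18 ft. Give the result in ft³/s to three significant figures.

136 ft³/s

v̄ = v₀.₆ = 2.953 ft/s
q = v̄ × d × w = 2.953 × 4.51 × 10.18 = 135.6 ft³/s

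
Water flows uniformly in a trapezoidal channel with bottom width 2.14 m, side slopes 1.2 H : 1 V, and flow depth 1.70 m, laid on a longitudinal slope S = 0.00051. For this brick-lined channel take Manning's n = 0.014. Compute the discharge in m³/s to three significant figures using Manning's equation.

11.1 m³/s

A = (b + z·y)·y = (2.14 + 1.2×1.70)×1.70 = 7.106 m²
P = b + 2y√(1+z²) = 2.14 + 2×1.70×√(1+1.2²) = 7.451 m
R = A/P = 7.106/7.451 = 0.9537 m
Q = (1/n)·A·R^(2/3)·S^(1/2) = (1/0.014) × 7.106 × 0.9537^(2/3) × 0.00051^(1/2) = 11.11 m³/s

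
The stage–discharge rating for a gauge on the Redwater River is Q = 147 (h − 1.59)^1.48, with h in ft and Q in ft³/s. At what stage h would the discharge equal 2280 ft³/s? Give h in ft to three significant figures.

7.96 ft

h − h₀ = (Q/C)^(1/b) = (2280/147)^(1/1.48) = 6.375 ft
h = 1.59 + 6.375 = 7.965 ft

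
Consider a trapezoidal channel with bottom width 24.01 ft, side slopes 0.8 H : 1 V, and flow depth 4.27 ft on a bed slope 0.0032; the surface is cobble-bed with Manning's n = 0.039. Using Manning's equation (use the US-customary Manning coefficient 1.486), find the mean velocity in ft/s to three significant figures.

A = (b + z·y)·y = (24.01 + 0.8×4.27)×4.27 = 117.1 ft²
P = b + 2y√(1+z²) = 24.01 + 2×4.27×√(1+0.8²) = 34.95 ft
R = A/P = 117.1/34.95 = 3.351 ft
Q = (1.486/n)·A·R^(2/3)·S^(1/2) = (1.486/0.039) × 117.1 × 3.351^(2/3) × 0.0032^(1/2) = 565.3 ft³/s
V = Q/A = 565.3/117.1 = 4.827 ft/s

4.83 ft/s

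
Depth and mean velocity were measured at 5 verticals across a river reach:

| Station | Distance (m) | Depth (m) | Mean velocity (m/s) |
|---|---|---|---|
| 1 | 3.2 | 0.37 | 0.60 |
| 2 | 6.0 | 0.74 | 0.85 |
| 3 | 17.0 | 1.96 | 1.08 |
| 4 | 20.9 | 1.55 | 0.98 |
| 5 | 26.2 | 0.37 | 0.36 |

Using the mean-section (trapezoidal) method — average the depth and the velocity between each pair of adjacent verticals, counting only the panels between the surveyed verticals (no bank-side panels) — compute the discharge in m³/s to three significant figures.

25.9 m³/s

Panel 1-2: Δb = 2.8 m, d̄ = (0.37+0.74)/2 = 0.555, v̄ = (0.60+0.85)/2 = 0.725 → q = 2.8×0.555×0.725 = 1.127 m³/s
Panel 2-3: Δb = 11 m, d̄ = (0.74+1.96)/2 = 1.35, v̄ = (0.85+1.08)/2 = 0.965 → q = 11×1.35×0.965 = 14.33 m³/s
Panel 3-4: Δb = 3.9 m, d̄ = (1.96+1.55)/2 = 1.755, v̄ = (1.08+0.98)/2 = 1.03 → q = 3.9×1.755×1.03 = 7.050 m³/s
Panel 4-5: Δb = 5.3 m, d̄ = (1.55+0.37)/2 = 0.96, v̄ = (0.98+0.36)/2 = 0.67 → q = 5.3×0.96×0.67 = 3.409 m³/s
Q = Σ q = 25.92 m³/s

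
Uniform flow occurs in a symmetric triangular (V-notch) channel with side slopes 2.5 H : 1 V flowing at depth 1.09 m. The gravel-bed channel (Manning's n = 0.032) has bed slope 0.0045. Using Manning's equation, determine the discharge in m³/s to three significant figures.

3.95 m³/s

A = z·y² = 2.5×1.09² = 2.970 m²
P = 2y√(1+z²) = 2×1.09×√(1+2.5²) = 5.870 m
R = A/P = 2.970/5.870 = 0.5060 m
Q = (1/n)·A·R^(2/3)·S^(1/2) = (1/0.032) × 2.970 × 0.5060^(2/3) × 0.0045^(1/2) = 3.954 m³/s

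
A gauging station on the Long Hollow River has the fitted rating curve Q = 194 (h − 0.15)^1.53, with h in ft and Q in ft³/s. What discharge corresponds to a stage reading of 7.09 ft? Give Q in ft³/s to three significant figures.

Q = 194 × (7.09 − 0.15)^1.53 = 194 × 6.94^1.53 = 3759 ft³/s

3760 ft³/s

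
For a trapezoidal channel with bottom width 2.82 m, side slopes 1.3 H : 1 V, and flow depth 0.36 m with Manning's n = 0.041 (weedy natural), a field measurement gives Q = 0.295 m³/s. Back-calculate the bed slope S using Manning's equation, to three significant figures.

0.000530

A = (b + z·y)·y = (2.82 + 1.3×0.36)×0.36 = 1.184 m²
P = b + 2y√(1+z²) = 2.82 + 2×0.36×√(1+1.3²) = 4.001 m
R = A/P = 1.184/4.001 = 0.2959 m
S = (Q·n / (1·A·R^(2/3)))² = (0.295×0.041 / (1×1.184×0.4440))² = 0.0005296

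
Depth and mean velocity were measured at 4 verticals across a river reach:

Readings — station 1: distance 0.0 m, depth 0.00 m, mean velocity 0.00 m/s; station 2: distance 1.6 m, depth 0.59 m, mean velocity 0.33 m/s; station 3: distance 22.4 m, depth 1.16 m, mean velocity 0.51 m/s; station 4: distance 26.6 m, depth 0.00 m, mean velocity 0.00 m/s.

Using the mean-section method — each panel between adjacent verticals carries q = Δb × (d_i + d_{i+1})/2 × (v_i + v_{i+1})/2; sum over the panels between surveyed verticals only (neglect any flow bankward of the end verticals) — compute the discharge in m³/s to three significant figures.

8.34 m³/s

Panel 1-2: Δb = 1.6 m, d̄ = (0.00+0.59)/2 = 0.295, v̄ = (0.00+0.33)/2 = 0.165 → q = 1.6×0.295×0.165 = 0.07788 m³/s
Panel 2-3: Δb = 20.8 m, d̄ = (0.59+1.16)/2 = 0.875, v̄ = (0.33+0.51)/2 = 0.42 → q = 20.8×0.875×0.42 = 7.644 m³/s
Panel 3-4: Δb = 4.2 m, d̄ = (1.16+0.00)/2 = 0.58, v̄ = (0.51+0.00)/2 = 0.255 → q = 4.2×0.58×0.255 = 0.6212 m³/s
Q = Σ q = 8.343 m³/s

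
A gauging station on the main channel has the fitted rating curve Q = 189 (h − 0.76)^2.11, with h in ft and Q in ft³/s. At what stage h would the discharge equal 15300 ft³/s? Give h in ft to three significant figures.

h − h₀ = (Q/C)^(1/b) = (15300/189)^(1/2.11) = 8.024 ft
h = 0.76 + 8.024 = 8.784 ft

8.78 ft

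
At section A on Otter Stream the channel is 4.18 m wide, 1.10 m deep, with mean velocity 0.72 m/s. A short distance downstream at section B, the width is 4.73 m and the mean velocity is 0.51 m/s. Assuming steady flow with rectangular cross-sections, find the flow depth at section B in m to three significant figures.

1.37 m

Q = A₁V₁ = (4.18×1.10) × 0.72 = 3.311 m³/s
d₂ = Q/(b₂ V₂) = 3.311/(4.73×0.51) = 1.372 m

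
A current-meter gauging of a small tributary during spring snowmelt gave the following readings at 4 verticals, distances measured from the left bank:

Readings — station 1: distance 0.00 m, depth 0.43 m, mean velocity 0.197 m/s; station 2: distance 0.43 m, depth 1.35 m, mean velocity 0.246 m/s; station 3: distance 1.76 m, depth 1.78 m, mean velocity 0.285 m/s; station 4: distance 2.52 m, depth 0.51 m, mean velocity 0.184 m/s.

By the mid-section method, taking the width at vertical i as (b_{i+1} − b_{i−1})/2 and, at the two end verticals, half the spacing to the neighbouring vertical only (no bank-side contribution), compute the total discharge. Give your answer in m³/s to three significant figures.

w_1 = (0.43 − 0.00)/2 = 0.215 m; q_1 = 0.197 × 0.43 × 0.215 = 0.01821 m³/s
w_2 = (1.76 − 0.00)/2 = 0.88 m; q_2 = 0.246 × 1.35 × 0.88 = 0.2922 m³/s
w_3 = (2.52 − 0.43)/2 = 1.045 m; q_3 = 0.285 × 1.78 × 1.045 = 0.5301 m³/s
w_4 = (2.52 − 1.76)/2 = 0.38 m; q_4 = 0.184 × 0.51 × 0.38 = 0.03566 m³/s
Q = Σ qᵢ = 0.8762 m³/s

0.876 m³/s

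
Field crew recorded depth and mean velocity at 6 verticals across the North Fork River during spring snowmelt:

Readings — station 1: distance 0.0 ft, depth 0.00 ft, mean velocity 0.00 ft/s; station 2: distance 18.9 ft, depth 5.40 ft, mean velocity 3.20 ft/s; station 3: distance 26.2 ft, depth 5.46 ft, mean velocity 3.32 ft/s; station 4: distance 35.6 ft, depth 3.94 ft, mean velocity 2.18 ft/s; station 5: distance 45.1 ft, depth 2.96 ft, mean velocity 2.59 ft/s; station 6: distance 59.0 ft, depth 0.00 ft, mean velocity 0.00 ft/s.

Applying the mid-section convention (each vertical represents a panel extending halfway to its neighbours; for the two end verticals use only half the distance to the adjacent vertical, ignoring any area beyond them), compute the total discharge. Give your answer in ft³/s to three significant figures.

w_2 = (26.2 − 0.0)/2 = 13.1 ft; q_2 = 3.20 × 5.40 × 13.1 = 226.4 ft³/s
w_3 = (35.6 − 18.9)/2 = 8.35 ft; q_3 = 3.32 × 5.46 × 8.35 = 151.4 ft³/s
w_4 = (45.1 − 26.2)/2 = 9.45 ft; q_4 = 2.18 × 3.94 × 9.45 = 81.17 ft³/s
w_5 = (59.0 − 35.6)/2 = 11.7 ft; q_5 = 2.59 × 2.96 × 11.7 = 89.70 ft³/s
Stations 1, 6 contribute zero (depth or velocity is 0).
Q = Σ qᵢ = 548.6 ft³/s

549 ft³/s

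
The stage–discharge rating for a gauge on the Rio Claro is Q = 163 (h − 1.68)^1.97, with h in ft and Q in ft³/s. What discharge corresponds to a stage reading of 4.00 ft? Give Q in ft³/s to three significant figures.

855 ft³/s

Q = 163 × (4.00 − 1.68)^1.97 = 163 × 2.32^1.97 = 855.5 ft³/s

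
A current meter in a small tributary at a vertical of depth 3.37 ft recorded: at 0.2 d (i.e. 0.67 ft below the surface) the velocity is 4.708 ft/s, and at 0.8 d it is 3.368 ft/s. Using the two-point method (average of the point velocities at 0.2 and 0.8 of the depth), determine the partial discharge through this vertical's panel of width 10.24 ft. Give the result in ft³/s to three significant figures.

139 ft³/s

v̄ = (4.708 + 3.368) / 2 = 4.038 ft/s
q = v̄ × d × w = 4.038 × 3.37 × 10.24 = 139.3 ft³/s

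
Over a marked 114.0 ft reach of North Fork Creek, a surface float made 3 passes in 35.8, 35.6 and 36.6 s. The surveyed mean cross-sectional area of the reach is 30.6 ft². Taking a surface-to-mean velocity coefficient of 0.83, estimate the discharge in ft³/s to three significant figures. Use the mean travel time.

t̄ = (35.8 + 35.6 + 36.6) / 3 = 36 s
v_surface = L / t̄ = 114.0 / 36 = 3.167 ft/s
v_mean = 0.83 × 3.167 = 2.628 ft/s
Q = A × v_mean = 30.6 × 2.628 = 80.43 ft³/s

80.4 ft³/s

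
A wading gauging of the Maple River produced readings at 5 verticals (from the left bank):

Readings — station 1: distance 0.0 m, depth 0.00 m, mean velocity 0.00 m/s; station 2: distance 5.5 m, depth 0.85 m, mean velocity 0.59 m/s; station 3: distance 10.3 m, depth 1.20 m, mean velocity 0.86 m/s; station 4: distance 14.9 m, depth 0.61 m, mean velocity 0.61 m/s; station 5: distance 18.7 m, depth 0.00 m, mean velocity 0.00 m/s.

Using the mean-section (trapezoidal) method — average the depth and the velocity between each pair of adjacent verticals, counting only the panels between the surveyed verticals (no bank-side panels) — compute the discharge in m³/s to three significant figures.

Panel 1-2: Δb = 5.5 m, d̄ = (0.00+0.85)/2 = 0.425, v̄ = (0.00+0.59)/2 = 0.295 → q = 5.5×0.425×0.295 = 0.6896 m³/s
Panel 2-3: Δb = 4.8 m, d̄ = (0.85+1.20)/2 = 1.025, v̄ = (0.59+0.86)/2 = 0.725 → q = 4.8×1.025×0.725 = 3.567 m³/s
Panel 3-4: Δb = 4.6 m, d̄ = (1.20+0.61)/2 = 0.905, v̄ = (0.86+0.61)/2 = 0.735 → q = 4.6×0.905×0.735 = 3.060 m³/s
Panel 4-5: Δb = 3.8 m, d̄ = (0.61+0.00)/2 = 0.305, v̄ = (0.61+0.00)/2 = 0.305 → q = 3.8×0.305×0.305 = 0.3535 m³/s
Q = Σ q = 7.670 m³/s

7.67 m³/s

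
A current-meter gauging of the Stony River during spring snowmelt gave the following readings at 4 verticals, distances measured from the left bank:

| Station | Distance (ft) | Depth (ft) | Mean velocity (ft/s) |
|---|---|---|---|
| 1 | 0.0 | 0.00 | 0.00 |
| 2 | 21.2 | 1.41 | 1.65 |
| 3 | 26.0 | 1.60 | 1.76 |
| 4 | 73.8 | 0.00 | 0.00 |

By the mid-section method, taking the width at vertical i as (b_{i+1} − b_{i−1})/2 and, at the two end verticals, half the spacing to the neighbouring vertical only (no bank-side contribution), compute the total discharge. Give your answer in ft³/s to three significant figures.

104 ft³/s

w_2 = (26.0 − 0.0)/2 = 13 ft; q_2 = 1.65 × 1.41 × 13 = 30.24 ft³/s
w_3 = (73.8 − 21.2)/2 = 26.3 ft; q_3 = 1.76 × 1.60 × 26.3 = 74.06 ft³/s
Stations 1, 4 contribute zero (depth or velocity is 0).
Q = Σ qᵢ = 104.3 ft³/s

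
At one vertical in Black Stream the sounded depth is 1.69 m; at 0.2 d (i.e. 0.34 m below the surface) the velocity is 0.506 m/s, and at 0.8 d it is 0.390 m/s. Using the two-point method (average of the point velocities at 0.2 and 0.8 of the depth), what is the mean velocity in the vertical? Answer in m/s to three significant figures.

0.448 m/s

v̄ = (0.506 + 0.390) / 2 = 0.4480 m/s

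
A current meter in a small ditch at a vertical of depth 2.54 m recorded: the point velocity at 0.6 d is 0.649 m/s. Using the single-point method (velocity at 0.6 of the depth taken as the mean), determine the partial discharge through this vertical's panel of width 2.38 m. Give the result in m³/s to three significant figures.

v̄ = v₀.₆ = 0.649 m/s
q = v̄ × d × w = 0.6490 × 2.54 × 2.38 = 3.923 m³/s

3.92 m³/s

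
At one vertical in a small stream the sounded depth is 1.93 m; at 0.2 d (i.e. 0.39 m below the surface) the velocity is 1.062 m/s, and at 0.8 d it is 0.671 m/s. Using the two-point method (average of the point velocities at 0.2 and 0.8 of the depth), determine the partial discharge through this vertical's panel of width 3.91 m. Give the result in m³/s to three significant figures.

6.54 m³/s

v̄ = (1.062 + 0.671) / 2 = 0.8665 m/s
q = v̄ × d × w = 0.8665 × 1.93 × 3.91 = 6.539 m³/s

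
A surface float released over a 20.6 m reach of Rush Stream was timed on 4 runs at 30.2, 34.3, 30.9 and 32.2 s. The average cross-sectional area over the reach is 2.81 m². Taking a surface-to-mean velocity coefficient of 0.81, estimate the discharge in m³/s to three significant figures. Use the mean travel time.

t̄ = (30.2 + 34.3 + 30.9 + 32.2) / 4 = 31.9 s
v_surface = L / t̄ = 20.6 / 31.9 = 0.6458 m/s
v_mean = 0.81 × 0.6458 = 0.5231 m/s
Q = A × v_mean = 2.81 × 0.5231 = 1.470 m³/s

1.47 m³/s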